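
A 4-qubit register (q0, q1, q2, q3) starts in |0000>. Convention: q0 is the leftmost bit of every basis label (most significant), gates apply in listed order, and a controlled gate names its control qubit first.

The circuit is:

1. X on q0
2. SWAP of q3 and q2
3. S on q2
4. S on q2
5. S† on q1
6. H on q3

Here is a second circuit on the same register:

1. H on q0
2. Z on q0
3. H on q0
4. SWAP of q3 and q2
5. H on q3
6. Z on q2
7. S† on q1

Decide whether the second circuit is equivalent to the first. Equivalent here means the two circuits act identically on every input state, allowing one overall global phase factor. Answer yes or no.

Yes, they are equivalent — the unitaries differ by at most a global phase.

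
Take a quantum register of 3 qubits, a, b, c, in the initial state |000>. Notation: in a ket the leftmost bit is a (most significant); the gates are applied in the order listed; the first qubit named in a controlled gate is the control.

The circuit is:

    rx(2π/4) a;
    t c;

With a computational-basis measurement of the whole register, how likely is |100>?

A full measurement returns |100> with probability 1/2.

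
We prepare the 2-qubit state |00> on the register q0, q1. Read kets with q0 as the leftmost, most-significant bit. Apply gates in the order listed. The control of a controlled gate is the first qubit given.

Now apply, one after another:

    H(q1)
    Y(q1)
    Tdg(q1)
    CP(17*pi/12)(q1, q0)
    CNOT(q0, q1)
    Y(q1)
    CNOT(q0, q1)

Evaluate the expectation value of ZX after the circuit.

The expectation value of ZX is sqrt(2)/2.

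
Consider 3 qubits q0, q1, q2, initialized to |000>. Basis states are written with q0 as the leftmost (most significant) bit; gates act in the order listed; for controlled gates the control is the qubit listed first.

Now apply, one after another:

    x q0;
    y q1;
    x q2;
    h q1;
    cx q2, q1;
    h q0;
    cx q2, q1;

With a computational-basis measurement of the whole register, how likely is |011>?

A full measurement returns |011> with probability 1/4.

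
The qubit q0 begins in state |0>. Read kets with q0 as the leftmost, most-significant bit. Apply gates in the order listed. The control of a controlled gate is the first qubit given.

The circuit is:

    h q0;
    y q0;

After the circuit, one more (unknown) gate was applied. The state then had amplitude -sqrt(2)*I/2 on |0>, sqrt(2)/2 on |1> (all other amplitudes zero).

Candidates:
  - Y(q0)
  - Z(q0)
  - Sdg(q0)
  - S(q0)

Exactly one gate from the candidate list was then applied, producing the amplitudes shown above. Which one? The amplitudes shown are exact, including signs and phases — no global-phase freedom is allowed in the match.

The unique candidate consistent with the amplitudes is Sdg(q0).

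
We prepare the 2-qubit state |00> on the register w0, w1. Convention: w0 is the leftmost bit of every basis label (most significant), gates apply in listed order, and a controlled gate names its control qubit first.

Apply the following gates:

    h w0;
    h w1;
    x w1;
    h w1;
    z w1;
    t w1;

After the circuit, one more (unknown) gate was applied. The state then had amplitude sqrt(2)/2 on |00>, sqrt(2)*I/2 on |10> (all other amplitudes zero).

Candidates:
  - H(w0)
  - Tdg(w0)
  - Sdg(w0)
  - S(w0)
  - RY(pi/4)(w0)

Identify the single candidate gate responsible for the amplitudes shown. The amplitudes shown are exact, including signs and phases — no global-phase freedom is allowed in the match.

The applied gate was S(w0). Key observation: gates 2-5 undo each other exactly, leaving only the rest of the circuit to track.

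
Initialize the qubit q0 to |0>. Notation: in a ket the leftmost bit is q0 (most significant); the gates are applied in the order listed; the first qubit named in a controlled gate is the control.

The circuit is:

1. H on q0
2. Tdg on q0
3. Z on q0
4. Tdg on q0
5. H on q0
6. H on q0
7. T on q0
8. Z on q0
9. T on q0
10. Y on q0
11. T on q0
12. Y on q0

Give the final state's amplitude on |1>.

The final state's coefficient on |1> equals sqrt(2)/2. Key observation: steps 2-9 multiply out to the identity, so the circuit reduces to the remaining gates.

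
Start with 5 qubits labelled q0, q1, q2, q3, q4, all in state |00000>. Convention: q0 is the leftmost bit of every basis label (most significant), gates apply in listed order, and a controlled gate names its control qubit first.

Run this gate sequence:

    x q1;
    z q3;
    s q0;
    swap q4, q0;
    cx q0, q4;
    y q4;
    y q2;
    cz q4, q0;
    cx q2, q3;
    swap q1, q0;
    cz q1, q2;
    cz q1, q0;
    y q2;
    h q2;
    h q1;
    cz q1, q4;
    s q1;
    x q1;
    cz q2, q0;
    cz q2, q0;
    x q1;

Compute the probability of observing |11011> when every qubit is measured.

A full measurement returns |11011> with probability 1/4. Key observation: the block from step 18 through step 21 cancels to the identity and can be dropped.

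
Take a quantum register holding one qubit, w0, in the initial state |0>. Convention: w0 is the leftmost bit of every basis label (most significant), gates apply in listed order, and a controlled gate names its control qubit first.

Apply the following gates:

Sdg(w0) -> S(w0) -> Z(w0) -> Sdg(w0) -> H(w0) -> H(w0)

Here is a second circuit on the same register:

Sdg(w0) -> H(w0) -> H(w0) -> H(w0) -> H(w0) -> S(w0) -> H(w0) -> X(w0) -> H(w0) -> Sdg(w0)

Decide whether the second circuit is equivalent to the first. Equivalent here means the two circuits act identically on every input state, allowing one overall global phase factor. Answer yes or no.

Yes, they are equivalent — the unitaries differ by at most a global phase.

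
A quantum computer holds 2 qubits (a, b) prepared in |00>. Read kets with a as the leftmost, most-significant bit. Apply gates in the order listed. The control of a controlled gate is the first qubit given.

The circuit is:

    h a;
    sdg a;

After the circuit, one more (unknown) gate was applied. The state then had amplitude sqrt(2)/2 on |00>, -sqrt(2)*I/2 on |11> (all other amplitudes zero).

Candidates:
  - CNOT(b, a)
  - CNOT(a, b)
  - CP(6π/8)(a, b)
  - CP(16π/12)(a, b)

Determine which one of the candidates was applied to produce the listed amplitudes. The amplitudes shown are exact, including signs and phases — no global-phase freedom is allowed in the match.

The unique candidate consistent with the amplitudes is CNOT(a, b).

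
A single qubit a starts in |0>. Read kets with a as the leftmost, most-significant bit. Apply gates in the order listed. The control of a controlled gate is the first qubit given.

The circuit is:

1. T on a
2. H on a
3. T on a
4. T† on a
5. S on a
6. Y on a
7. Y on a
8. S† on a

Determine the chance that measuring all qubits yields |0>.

A full measurement returns |0> with probability 1/2. Key observation: steps 5-8 multiply out to the identity, so the circuit reduces to the remaining gates.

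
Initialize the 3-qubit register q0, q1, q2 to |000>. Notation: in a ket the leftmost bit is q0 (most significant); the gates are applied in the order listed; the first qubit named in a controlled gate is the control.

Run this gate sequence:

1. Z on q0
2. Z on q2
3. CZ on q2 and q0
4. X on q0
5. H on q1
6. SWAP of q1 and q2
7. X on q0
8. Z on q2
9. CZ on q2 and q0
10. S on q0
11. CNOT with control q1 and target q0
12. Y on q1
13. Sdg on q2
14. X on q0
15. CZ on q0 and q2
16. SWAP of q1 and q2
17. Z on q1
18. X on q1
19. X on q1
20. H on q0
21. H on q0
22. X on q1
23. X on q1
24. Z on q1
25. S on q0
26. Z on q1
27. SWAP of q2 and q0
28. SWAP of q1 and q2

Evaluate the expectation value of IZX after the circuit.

In the final state, IZX has expectation 0. Key observation: steps 17-24 multiply out to the identity, so the circuit reduces to the remaining gates.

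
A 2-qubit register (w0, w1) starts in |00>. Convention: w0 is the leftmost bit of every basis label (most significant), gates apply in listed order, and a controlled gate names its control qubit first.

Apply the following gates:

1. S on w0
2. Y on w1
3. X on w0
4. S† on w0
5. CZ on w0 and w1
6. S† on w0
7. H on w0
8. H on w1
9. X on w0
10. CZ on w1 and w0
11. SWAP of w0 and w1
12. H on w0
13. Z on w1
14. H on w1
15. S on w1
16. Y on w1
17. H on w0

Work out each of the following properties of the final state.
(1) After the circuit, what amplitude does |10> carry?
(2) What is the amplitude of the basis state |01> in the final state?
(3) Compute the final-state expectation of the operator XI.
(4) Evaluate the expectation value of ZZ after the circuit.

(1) The amplitude on |10> is sqrt(2)*I/2.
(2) The final state's coefficient on |01> equals sqrt(2)/2.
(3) In the final state, XI has expectation 0.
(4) The observable ZZ averages to -1.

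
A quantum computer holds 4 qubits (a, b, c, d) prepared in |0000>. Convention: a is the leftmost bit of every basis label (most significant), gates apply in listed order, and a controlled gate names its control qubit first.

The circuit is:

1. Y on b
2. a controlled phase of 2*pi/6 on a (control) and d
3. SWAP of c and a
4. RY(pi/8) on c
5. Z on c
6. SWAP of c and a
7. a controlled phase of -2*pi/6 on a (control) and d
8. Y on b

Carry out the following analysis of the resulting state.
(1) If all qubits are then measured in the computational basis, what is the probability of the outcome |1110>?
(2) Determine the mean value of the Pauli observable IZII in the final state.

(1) Outcome |1110> occurs with probability 0.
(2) The observable IZII averages to 1.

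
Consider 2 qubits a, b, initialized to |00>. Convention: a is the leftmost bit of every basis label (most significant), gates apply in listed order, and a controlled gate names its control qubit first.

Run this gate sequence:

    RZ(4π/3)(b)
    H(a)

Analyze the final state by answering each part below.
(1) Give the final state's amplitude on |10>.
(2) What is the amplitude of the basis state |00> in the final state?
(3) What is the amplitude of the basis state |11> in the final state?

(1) The amplitude on |10> is -sqrt(2)*exp(I*pi/3)/2.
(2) |00> carries amplitude -sqrt(2)*exp(I*pi/3)/2 in the final state.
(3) The amplitude on |11> is 0.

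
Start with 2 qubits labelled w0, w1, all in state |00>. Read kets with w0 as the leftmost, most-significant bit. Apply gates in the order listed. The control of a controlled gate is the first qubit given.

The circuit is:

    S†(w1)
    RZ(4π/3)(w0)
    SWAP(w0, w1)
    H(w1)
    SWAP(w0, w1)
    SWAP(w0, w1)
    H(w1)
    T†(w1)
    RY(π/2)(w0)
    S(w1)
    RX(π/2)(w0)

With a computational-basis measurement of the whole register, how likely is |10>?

The probability of measuring |10> is 1/2.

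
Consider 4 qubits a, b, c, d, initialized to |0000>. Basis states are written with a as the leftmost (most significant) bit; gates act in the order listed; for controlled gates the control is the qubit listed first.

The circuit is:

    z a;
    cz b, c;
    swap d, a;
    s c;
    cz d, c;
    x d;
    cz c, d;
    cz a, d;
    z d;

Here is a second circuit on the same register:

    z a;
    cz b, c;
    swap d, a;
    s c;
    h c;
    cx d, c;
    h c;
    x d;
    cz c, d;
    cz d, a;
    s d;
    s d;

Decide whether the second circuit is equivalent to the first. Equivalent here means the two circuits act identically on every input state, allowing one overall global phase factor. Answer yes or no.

Yes: on every input state the two circuits agree up to one overall phase factor.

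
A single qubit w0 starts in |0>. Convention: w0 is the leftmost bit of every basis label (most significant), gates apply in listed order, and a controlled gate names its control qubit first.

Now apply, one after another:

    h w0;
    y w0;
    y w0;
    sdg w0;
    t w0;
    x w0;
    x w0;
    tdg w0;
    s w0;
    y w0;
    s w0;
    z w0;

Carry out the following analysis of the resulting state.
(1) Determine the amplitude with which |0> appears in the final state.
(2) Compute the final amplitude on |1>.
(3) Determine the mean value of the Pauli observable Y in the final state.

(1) The final state's coefficient on |0> equals -sqrt(2)*I/2. Key observation: the block from step 3 through step 10 cancels to the identity and can be dropped.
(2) The amplitude on |1> is sqrt(2)/2.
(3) In the final state, Y has expectation 1.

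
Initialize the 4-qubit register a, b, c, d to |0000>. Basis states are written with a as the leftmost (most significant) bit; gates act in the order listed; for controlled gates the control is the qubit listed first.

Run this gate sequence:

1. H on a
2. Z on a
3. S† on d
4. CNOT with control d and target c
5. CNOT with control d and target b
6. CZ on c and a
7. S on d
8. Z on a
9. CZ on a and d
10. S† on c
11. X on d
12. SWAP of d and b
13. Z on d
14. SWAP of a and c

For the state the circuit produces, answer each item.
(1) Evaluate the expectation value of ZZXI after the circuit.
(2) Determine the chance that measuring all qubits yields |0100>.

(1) The expectation value of ZZXI is -1.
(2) The probability of measuring |0100> is 1/2.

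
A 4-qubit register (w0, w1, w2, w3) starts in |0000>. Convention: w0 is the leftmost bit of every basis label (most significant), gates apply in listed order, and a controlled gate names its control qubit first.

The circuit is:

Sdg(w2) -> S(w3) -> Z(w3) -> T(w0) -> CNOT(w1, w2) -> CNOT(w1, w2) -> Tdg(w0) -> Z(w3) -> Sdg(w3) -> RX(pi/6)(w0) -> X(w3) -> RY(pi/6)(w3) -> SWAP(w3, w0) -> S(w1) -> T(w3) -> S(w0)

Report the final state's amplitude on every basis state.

The final amplitudes are -1/4 on |0000>, (2 - sqrt(3))*exp(3*I*pi/4)/4 on |0001>, I*(sqrt(3) + 2)/4 on |1000>, exp(I*pi/4)/4 on |1001>, and 0 on every other basis state. Key observation: gates 2-9 undo each other exactly, leaving only the rest of the circuit to track.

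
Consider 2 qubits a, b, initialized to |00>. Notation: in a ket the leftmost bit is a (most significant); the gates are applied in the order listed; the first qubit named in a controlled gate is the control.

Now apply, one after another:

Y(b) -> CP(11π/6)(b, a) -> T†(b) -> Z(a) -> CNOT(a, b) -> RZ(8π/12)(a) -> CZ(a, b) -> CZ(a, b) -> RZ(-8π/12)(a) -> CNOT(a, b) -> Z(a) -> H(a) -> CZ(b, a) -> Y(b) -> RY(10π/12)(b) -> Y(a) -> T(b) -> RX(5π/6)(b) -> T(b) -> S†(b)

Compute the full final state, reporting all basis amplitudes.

After the circuit, the state carries amplitude sqrt(6)/8 + sqrt(2)/4 - sqrt(6)*exp(I*pi/4)/8 + sqrt(2)*exp(I*pi/4)/4 on |00>, sqrt(2)*(-I + exp(I*pi/4))/8 on |01>, sqrt(6)/8 + sqrt(2)/4 - sqrt(6)*exp(I*pi/4)/8 + sqrt(2)*exp(I*pi/4)/4 on |10>, sqrt(2)*(-I + exp(I*pi/4))/8 on |11>. Key observation: gates 4-11 undo each other exactly, leaving only the rest of the circuit to track.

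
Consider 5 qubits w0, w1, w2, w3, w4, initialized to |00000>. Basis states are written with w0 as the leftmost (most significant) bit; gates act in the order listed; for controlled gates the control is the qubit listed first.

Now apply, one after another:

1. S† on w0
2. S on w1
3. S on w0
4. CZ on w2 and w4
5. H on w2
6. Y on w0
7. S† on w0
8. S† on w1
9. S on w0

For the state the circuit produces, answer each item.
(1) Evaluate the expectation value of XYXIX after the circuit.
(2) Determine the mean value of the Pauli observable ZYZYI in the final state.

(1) In the final state, XYXIX has expectation 0.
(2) The observable ZYZYI averages to 0.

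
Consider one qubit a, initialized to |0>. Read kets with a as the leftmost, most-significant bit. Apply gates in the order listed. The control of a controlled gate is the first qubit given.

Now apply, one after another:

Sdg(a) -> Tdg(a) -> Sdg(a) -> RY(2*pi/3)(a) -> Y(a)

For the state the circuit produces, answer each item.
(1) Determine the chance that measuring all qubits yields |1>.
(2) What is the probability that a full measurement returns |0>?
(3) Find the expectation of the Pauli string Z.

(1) Outcome |1> occurs with probability 1/4.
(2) The probability of measuring |0> is 3/4.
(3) The observable Z averages to 1/2.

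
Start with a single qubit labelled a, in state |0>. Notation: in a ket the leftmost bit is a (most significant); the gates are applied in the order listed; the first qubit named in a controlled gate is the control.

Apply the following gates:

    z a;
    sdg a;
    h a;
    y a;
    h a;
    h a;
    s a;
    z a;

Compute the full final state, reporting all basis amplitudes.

The resulting statevector has amplitude -sqrt(2)*I/2 on |0>, sqrt(2)/2 on |1>.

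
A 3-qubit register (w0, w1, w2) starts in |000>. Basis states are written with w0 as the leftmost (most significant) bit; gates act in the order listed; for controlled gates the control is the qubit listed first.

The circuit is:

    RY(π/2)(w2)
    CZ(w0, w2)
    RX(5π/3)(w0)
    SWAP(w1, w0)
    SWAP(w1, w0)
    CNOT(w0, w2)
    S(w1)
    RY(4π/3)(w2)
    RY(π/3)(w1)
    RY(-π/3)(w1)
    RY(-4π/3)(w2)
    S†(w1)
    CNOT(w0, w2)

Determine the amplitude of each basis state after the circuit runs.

The resulting statevector has amplitude -sqrt(6)/4 on |000>, -sqrt(6)/4 on |001>, 0 on |010>, 0 on |011>, -sqrt(2)*I/4 on |100>, -sqrt(2)*I/4 on |101>, 0 on |110>, 0 on |111>. Key observation: gates 6-13 undo each other exactly, leaving only the rest of the circuit to track.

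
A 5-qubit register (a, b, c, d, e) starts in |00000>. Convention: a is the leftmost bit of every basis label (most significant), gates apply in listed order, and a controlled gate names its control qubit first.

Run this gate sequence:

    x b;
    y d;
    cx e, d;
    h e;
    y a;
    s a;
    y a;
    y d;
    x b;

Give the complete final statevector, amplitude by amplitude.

The final amplitudes are sqrt(2)*I/2 on |00000>, sqrt(2)*I/2 on |00001>, and 0 on every other basis state.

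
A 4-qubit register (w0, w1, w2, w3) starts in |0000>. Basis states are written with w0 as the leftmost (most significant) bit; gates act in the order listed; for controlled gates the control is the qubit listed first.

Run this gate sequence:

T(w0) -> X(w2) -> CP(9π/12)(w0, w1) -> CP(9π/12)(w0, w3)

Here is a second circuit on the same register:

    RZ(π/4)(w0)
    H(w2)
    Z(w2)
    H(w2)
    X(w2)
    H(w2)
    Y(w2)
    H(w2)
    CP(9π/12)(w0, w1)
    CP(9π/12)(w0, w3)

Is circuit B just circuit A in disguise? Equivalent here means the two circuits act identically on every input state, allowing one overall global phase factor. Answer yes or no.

No — the two circuits implement different unitaries, even allowing a global phase.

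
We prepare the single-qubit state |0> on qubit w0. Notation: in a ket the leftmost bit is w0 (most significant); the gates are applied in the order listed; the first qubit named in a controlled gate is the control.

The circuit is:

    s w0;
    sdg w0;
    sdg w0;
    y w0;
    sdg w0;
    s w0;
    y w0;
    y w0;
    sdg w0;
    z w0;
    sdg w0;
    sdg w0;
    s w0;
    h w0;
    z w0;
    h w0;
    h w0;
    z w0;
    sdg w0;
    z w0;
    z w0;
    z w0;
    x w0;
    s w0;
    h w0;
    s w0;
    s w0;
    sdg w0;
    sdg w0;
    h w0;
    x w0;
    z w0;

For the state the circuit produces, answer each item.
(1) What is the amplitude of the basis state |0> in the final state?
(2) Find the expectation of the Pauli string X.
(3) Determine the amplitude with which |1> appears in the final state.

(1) The final state's coefficient on |0> equals -sqrt(2)/2. Key observation: gates 25-30 undo each other exactly, leaving only the rest of the circuit to track.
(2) In the final state, X has expectation 1.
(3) |1> carries amplitude -sqrt(2)/2 in the final state.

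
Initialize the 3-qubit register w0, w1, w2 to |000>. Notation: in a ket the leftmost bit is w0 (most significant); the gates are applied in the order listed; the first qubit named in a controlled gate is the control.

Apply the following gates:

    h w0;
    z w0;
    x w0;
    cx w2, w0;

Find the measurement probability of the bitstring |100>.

A full measurement returns |100> with probability 1/2.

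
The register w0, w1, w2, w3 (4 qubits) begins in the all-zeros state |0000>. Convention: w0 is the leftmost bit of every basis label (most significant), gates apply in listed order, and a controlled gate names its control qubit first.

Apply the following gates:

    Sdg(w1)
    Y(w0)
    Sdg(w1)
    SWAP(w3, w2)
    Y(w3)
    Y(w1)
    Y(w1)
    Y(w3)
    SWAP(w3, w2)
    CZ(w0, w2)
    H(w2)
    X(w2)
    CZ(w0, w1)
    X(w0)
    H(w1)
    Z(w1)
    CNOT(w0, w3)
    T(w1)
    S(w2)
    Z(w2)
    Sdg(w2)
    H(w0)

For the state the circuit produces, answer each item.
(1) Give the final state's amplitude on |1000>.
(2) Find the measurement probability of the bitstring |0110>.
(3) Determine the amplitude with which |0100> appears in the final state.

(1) |1000> carries amplitude sqrt(2)*I/4 in the final state. Key observation: steps 4-9 multiply out to the identity, so the circuit reduces to the remaining gates.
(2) A full measurement returns |0110> with probability 1/8.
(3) |0100> carries amplitude -sqrt(2)*exp(3*I*pi/4)/4 in the final state.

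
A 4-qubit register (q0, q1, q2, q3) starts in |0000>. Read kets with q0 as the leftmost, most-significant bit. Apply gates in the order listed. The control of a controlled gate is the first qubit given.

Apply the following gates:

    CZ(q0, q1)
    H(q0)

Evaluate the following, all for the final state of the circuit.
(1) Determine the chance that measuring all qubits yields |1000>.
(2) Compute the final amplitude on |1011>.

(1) Outcome |1000> occurs with probability 1/2.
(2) |1011> carries amplitude 0 in the final state.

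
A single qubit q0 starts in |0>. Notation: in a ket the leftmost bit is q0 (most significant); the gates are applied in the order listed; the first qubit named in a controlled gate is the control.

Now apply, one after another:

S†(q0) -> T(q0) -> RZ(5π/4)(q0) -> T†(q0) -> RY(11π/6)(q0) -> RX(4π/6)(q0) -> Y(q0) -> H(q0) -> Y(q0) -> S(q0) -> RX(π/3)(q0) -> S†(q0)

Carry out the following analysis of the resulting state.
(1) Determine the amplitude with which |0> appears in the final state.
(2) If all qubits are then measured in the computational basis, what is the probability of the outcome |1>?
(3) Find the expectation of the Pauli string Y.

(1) The final state's coefficient on |0> equals -sqrt(3)*exp(3*I*pi/8)/4.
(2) A full measurement returns |1> with probability 13/16.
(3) The observable Y averages to 3/4.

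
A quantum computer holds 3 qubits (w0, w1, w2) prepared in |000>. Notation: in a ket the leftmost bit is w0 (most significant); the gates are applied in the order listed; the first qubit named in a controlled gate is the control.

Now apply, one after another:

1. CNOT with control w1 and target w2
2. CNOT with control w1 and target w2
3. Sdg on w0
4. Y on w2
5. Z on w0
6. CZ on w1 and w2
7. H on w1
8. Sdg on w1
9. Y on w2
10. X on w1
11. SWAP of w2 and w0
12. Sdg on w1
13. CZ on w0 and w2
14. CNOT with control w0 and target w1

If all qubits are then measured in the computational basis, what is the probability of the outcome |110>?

The probability of measuring |110> is 0.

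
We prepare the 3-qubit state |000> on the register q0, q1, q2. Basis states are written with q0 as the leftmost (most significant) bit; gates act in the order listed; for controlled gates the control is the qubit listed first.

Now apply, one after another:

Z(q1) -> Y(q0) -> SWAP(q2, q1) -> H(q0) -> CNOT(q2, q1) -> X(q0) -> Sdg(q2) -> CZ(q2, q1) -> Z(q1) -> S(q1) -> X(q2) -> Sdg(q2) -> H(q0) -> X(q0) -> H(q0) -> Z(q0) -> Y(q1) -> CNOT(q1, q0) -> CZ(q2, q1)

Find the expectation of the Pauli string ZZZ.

In the final state, ZZZ has expectation 0. Key observation: steps 13-16 multiply out to the identity, so the circuit reduces to the remaining gates.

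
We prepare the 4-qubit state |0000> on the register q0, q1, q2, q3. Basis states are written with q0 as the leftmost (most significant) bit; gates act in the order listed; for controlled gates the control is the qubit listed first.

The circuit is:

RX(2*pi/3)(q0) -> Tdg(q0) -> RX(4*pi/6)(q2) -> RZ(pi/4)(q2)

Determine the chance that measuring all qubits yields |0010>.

A full measurement returns |0010> with probability 3/16.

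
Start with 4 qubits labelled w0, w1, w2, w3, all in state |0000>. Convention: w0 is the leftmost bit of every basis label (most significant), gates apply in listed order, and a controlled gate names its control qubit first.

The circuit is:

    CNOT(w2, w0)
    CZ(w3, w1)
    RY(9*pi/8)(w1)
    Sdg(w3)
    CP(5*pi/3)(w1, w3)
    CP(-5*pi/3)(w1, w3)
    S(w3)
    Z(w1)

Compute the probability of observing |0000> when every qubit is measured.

The probability of measuring |0000> is cos(7*pi/16)**2.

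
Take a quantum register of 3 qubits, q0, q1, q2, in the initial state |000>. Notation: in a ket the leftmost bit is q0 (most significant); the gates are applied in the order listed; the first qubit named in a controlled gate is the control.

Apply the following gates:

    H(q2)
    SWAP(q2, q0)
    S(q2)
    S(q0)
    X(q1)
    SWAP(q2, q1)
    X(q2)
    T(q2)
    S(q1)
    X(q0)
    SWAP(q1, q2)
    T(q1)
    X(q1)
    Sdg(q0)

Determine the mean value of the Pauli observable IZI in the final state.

The observable IZI averages to -1.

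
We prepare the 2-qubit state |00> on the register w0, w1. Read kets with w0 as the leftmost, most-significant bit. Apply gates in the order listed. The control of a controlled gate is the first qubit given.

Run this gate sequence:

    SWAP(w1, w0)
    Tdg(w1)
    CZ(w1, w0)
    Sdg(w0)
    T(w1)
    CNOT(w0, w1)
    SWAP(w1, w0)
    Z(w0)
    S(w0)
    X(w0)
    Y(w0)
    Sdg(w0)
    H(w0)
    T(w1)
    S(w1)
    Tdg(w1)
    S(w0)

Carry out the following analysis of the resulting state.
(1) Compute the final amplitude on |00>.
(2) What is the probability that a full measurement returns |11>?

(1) The final state's coefficient on |00> equals -sqrt(2)*I/2.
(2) Outcome |11> occurs with probability 0.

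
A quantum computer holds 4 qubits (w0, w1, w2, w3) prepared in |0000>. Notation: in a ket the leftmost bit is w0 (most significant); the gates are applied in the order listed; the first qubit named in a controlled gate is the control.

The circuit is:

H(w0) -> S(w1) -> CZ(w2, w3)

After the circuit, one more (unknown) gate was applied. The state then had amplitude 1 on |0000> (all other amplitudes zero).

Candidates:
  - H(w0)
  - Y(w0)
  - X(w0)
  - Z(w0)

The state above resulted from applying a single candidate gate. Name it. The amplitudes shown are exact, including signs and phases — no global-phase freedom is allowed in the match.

The applied gate was H(w0).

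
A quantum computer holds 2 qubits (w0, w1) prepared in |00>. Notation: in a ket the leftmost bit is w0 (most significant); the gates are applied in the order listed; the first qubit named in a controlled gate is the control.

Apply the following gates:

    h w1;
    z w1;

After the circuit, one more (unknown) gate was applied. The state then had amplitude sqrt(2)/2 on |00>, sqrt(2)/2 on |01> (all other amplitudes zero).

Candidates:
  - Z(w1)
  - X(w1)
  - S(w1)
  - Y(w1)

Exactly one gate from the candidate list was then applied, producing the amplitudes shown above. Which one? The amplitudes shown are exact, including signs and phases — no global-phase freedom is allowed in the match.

It was Z(w1) that produced the state shown.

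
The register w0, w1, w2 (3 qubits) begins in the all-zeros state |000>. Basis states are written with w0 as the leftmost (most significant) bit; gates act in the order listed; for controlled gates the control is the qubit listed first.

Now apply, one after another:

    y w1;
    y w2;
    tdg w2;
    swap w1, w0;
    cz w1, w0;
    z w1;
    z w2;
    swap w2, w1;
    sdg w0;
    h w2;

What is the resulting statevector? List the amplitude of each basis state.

The resulting statevector has amplitude -sqrt(2)*exp(I*pi/4)/2 on |110>, -sqrt(2)*exp(I*pi/4)/2 on |111>, and 0 on every other basis state.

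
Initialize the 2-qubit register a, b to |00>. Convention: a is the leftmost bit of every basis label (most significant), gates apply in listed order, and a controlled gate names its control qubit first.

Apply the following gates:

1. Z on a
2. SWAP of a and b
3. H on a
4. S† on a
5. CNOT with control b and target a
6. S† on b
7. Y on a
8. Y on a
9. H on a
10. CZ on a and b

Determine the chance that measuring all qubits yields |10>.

A full measurement returns |10> with probability 1/2.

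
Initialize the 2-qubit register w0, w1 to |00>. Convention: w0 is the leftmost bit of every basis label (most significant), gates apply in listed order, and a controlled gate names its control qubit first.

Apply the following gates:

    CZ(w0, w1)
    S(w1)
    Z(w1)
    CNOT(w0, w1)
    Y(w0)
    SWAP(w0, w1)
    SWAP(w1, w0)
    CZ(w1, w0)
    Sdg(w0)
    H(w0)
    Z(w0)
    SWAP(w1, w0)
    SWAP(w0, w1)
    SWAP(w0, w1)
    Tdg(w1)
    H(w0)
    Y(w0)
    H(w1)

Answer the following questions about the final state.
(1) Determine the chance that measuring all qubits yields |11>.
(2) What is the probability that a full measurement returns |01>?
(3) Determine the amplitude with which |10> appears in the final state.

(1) Outcome |11> occurs with probability 1/4 - sqrt(2)/8.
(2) The probability of measuring |01> is 1/4 - sqrt(2)/8.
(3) |10> carries amplitude sqrt(2)*(exp(I*pi/4) + I)/4 in the final state.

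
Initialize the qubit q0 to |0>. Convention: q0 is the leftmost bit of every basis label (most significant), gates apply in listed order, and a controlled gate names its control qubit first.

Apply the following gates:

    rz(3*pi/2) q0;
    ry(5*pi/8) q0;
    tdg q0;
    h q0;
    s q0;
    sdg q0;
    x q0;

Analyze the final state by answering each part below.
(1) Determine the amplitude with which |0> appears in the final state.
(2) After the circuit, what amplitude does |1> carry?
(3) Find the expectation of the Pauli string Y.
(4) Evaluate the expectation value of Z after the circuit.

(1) |0> carries amplitude sqrt(2)*(sin(5*pi/16) - exp(I*pi/4)*cos(5*pi/16))/2 in the final state.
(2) The final state's coefficient on |1> equals -sqrt(2)*sin(5*pi/16)/2 + sqrt(2)*exp(-3*I*pi/4)*cos(5*pi/16)/2.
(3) In the final state, Y has expectation -sqrt(2*sqrt(2) + 4)/4.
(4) The observable Z averages to -sqrt(2*sqrt(2) + 4)/4.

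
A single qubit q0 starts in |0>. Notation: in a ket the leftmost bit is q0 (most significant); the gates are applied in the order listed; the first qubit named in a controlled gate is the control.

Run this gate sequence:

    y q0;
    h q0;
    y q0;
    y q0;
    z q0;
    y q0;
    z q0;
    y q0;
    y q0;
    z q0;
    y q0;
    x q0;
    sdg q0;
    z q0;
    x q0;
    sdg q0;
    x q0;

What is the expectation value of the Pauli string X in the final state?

In the final state, X has expectation -1. Key observation: gates 6-11 undo each other exactly, leaving only the rest of the circuit to track.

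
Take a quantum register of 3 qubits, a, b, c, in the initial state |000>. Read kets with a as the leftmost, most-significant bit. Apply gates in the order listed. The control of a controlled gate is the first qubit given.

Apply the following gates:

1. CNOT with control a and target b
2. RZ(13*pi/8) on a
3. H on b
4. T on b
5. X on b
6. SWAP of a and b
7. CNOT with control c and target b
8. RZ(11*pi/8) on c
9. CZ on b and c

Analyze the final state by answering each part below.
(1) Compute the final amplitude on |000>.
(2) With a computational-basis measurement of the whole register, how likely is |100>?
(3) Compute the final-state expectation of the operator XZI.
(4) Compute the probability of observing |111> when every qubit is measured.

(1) |000> carries amplitude sqrt(2)*exp(3*I*pi/4)/2 in the final state.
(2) The probability of measuring |100> is 1/2.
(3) In the final state, XZI has expectation sqrt(2)/2.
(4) Outcome |111> occurs with probability 0.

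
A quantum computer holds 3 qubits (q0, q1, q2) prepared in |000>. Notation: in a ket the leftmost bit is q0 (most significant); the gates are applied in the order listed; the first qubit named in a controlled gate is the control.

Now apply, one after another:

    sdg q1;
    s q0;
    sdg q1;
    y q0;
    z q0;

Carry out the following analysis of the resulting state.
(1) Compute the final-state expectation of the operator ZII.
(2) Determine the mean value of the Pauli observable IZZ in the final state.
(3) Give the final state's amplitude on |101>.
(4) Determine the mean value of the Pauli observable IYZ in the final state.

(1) In the final state, ZII has expectation -1.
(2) The expectation value of IZZ is 1.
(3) The amplitude on |101> is 0.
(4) The expectation value of IYZ is 0.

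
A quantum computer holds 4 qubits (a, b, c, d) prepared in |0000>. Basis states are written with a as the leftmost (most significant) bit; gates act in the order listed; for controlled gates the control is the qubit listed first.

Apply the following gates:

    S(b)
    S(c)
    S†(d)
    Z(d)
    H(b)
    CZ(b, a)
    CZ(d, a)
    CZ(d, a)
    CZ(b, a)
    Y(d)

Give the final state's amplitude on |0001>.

|0001> carries amplitude sqrt(2)*I/2 in the final state. Key observation: the block from step 6 through step 9 cancels to the identity and can be dropped.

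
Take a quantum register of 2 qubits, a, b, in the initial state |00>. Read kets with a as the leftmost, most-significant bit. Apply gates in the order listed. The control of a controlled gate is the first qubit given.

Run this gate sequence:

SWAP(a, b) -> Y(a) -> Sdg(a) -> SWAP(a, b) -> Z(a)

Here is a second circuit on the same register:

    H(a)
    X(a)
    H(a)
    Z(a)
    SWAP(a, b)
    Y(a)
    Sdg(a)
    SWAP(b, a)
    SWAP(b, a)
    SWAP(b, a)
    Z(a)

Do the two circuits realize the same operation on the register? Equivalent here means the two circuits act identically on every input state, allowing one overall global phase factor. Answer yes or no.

Yes, they are equivalent — the unitaries differ by at most a global phase.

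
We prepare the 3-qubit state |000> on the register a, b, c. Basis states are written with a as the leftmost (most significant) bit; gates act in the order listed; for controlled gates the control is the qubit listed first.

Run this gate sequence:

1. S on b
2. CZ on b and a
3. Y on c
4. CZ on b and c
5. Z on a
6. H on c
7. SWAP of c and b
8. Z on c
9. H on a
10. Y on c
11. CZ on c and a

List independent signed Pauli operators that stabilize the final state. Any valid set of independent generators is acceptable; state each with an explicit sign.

The stabilizer group can be generated by -XII, -IXI, -IIZ, among other valid generating sets.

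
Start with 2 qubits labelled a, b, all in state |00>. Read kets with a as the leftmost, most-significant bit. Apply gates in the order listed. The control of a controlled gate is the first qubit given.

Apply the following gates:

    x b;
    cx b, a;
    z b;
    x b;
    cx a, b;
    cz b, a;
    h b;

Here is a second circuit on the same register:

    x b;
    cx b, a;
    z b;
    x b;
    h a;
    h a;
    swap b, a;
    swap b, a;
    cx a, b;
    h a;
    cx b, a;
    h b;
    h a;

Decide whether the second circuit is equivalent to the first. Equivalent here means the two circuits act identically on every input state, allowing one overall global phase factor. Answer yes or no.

Yes — the two circuits implement the same unitary up to a global phase.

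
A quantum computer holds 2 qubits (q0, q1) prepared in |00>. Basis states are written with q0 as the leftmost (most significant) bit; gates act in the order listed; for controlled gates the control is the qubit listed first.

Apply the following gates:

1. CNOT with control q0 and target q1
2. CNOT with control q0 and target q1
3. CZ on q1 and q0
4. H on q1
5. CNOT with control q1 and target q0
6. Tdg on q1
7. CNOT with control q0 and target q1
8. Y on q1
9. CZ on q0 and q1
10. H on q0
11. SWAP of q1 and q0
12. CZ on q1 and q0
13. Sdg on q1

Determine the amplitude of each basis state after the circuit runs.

The final amplitudes are 0 on |00>, 0 on |01>, -exp(I*pi/4)/2 + I/2 on |10>, -1/2 + exp(3*I*pi/4)/2 on |11>.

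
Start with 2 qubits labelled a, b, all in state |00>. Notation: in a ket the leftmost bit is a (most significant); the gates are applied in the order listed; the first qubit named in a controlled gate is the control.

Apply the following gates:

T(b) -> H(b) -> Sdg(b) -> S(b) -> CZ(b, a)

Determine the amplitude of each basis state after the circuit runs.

After the circuit, the state carries amplitude sqrt(2)/2 on |00>, sqrt(2)/2 on |01>, 0 on |10>, 0 on |11>.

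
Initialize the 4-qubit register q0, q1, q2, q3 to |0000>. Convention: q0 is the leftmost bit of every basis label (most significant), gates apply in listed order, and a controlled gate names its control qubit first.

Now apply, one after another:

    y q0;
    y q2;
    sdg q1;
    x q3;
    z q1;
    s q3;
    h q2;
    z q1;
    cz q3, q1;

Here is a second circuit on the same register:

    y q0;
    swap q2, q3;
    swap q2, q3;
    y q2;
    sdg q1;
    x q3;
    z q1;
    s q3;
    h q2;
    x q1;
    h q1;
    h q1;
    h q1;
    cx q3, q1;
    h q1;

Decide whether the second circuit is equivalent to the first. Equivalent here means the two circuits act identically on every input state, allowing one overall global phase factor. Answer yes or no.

No — the two circuits implement different unitaries, even allowing a global phase.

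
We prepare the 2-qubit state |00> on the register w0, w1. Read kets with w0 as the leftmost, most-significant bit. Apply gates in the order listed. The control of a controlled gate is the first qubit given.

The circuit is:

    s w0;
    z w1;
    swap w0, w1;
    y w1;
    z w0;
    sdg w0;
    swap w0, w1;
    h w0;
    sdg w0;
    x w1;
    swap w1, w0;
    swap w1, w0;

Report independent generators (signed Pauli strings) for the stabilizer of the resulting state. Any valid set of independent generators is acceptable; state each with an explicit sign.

The stabilizer group can be generated by +YI, -IZ, among other valid generating sets.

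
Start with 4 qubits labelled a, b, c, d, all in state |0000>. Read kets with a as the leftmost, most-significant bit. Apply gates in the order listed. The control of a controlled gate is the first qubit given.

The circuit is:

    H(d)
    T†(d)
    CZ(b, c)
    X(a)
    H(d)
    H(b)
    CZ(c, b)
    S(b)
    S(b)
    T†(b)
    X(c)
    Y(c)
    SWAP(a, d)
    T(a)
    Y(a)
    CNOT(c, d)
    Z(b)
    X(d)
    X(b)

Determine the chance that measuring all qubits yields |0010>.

A full measurement returns |0010> with probability 0.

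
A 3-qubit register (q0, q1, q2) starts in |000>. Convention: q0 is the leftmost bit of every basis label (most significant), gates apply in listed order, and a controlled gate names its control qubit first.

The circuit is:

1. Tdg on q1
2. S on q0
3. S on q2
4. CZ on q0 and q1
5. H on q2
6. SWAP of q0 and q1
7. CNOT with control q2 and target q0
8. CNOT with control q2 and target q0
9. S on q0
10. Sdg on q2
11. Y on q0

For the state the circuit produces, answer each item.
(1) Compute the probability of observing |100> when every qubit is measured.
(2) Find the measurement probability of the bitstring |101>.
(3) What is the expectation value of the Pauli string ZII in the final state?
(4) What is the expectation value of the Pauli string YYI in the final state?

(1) The probability of measuring |100> is 1/2.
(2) Outcome |101> occurs with probability 1/2.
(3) The expectation value of ZII is -1.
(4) The expectation value of YYI is 0.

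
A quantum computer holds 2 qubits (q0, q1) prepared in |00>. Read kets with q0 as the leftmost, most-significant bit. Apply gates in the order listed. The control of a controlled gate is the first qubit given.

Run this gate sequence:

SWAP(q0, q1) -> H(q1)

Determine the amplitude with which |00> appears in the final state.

The amplitude on |00> is sqrt(2)/2.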